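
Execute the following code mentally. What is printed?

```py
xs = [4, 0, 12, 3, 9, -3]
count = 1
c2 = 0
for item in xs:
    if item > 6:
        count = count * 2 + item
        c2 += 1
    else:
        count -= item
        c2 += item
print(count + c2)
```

24

item=4: not >6, count = 1-4 = -3; c2=4
item=0: not >6, count = (-3)-0 = -3; c2=4
item=12: >6, count = (-3)*2+12 = 6; c2=5
item=3: not >6, count = 6-3 = 3; c2=8
item=9: >6, count = 3*2+9 = 15; c2=9
item=-3: not >6, count = 15-(-3) = 18; c2=6
count+c2 = 18+6 = 24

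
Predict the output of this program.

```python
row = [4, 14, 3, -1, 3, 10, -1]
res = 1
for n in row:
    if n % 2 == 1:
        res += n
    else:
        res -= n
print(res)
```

-23

n=4: not odd, res = 1-4 = -3
n=14: not odd, res = (-3)-14 = -17
n=3: odd, res = (-17)+3 = -14
n=-1: odd, res = (-14)+(-1) = -15
n=3: odd, res = (-15)+3 = -12
n=10: not odd, res = (-12)-10 = -22
n=-1: odd, res = (-22)+(-1) = -23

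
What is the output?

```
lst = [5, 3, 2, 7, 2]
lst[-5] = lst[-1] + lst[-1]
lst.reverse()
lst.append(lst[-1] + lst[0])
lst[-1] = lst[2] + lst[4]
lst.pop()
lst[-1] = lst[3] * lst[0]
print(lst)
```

lst[-5] = lst[-1]+lst[-1] = 2+2 = 4 → [4, 3, 2, 7, 2]
reverse → [2, 7, 2, 3, 4]
append lst[-1]+lst[0] = 4+2 = 6 → [2, 7, 2, 3, 4, 6]
lst[-1] = lst[2]+lst[4] = 2+4 = 6 → [2, 7, 2, 3, 4, 6]
pop() removes 6 → [2, 7, 2, 3, 4]
lst[-1] = lst[3]*lst[0] = 3*2 = 6 → [2, 7, 2, 3, 6]

[2, 7, 2, 3, 6]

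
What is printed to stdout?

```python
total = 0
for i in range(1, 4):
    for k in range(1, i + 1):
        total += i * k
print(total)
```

25

i=1,k=1: total = 0+1 = 1
i=2,k=1: total = 1+2 = 3
i=2,k=2: total = 3+4 = 7
i=3,k=1: total = 7+3 = 10
i=3,k=2: total = 10+6 = 16
i=3,k=3: total = 16+9 = 25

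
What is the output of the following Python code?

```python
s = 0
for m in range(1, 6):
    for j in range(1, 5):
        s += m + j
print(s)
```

110

m=1,j=1: s = 0+2 = 2
m=1,j=2: s = 2+3 = 5
m=1,j=3: s = 5+4 = 9
m=1,j=4: s = 9+5 = 14
m=2,j=1: s = 14+3 = 17
m=2,j=2: s = 17+4 = 21
m=2,j=3: s = 21+5 = 26
m=2,j=4: s = 26+6 = 32
m=3,j=1: s = 32+4 = 36
m=3,j=2: s = 36+5 = 41
m=3,j=3: s = 41+6 = 47
m=3,j=4: s = 47+7 = 54
m=4,j=1: s = 54+5 = 59
m=4,j=2: s = 59+6 = 65
m=4,j=3: s = 65+7 = 72
m=4,j=4: s = 72+8 = 80
m=5,j=1: s = 80+6 = 86
m=5,j=2: s = 86+7 = 93
m=5,j=3: s = 93+8 = 101
m=5,j=4: s = 101+9 = 110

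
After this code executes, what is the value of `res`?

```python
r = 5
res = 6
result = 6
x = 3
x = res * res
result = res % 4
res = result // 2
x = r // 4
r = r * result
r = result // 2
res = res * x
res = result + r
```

x = 6*6 = 36
result = 6%4 = 2
res = 2//2 = 1
x = 5//4 = 1
r = 5*2 = 10
r = 2//2 = 1
res = 1*1 = 1
res = 2+1 = 3

3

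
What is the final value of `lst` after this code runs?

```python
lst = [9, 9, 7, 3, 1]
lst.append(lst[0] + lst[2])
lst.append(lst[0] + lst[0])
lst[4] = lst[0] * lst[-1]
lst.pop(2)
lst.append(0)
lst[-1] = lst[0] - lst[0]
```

[9, 9, 3, 162, 16, 18, 0]

append lst[0]+lst[2] = 9+7 = 16 → [9, 9, 7, 3, 1, 16]
append lst[0]+lst[0] = 9+9 = 18 → [9, 9, 7, 3, 1, 16, 18]
lst[4] = lst[0]*lst[-1] = 9*18 = 162 → [9, 9, 7, 3, 162, 16, 18]
pop(2) removes 7 → [9, 9, 3, 162, 16, 18]
append 0 → [9, 9, 3, 162, 16, 18, 0]
lst[-1] = lst[0]-lst[0] = 9-9 = 0 → [9, 9, 3, 162, 16, 18, 0]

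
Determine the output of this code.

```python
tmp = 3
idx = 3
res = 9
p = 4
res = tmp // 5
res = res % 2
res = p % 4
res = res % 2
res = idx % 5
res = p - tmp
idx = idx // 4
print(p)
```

res = 3//5 = 0
res = 0%2 = 0
res = 4%4 = 0
res = 0%2 = 0
res = 3%5 = 3
res = 4-3 = 1
idx = 3//4 = 0

4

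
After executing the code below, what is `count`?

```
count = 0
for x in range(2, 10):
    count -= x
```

x=2: count = 0-2 = -2
x=3: count = (-2)-3 = -5
x=4: count = (-5)-4 = -9
x=5: count = (-9)-5 = -14
x=6: count = (-14)-6 = -20
x=7: count = (-20)-7 = -27
x=8: count = (-27)-8 = -35
x=9: count = (-35)-9 = -44

-44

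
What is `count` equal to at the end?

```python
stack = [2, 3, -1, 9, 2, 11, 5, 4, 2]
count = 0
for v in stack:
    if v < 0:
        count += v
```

v=2: not <0
v=3: not <0
v=-1: <0, count = 0+(-1) = -1
v=9: not <0
v=2: not <0
v=11: not <0
v=5: not <0
v=4: not <0
v=2: not <0

-1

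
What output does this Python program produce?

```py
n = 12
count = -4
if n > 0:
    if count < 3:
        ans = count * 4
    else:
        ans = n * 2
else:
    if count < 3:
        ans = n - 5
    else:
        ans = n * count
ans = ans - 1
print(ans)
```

n=12, count=-4
n > 0 is True; count < 3 is True
→ ans = count * 4 = -16
ans = (-16)-1 = -17

-17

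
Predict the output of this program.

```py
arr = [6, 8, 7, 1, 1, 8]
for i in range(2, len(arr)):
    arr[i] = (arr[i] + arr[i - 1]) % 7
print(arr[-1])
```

4

i=2: arr[2] = (7+8)%7 = 1 → [6, 8, 1, 1, 1, 8]
i=3: arr[3] = (1+1)%7 = 2 → [6, 8, 1, 2, 1, 8]
i=4: arr[4] = (1+2)%7 = 3 → [6, 8, 1, 2, 3, 8]
i=5: arr[5] = (8+3)%7 = 4 → [6, 8, 1, 2, 3, 4]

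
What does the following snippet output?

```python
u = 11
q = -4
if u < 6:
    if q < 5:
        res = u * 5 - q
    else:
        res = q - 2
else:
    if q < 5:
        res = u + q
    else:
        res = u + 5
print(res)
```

u=11, q=-4
u < 6 is False; q < 5 is True
→ res = u + q = 7

7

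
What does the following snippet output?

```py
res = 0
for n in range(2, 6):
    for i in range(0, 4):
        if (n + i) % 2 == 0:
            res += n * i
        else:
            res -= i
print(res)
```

n=2,i=0: even sum, res = 0+0 = 0
n=2,i=1: odd sum, res = 0-1 = -1
n=2,i=2: even sum, res = (-1)+4 = 3
n=2,i=3: odd sum, res = 3-3 = 0
n=3,i=0: odd sum, res = 0-0 = 0
n=3,i=1: even sum, res = 0+3 = 3
n=3,i=2: odd sum, res = 3-2 = 1
n=3,i=3: even sum, res = 1+9 = 10
n=4,i=0: even sum, res = 10+0 = 10
n=4,i=1: odd sum, res = 10-1 = 9
n=4,i=2: even sum, res = 9+8 = 17
n=4,i=3: odd sum, res = 17-3 = 14
n=5,i=0: odd sum, res = 14-0 = 14
n=5,i=1: even sum, res = 14+5 = 19
n=5,i=2: odd sum, res = 19-2 = 17
n=5,i=3: even sum, res = 17+15 = 32

32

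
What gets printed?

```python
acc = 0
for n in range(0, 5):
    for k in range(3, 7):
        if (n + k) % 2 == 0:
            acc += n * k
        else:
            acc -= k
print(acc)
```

n=0,k=3: odd sum, acc = 0-3 = -3
n=0,k=4: even sum, acc = (-3)+0 = -3
n=0,k=5: odd sum, acc = (-3)-5 = -8
n=0,k=6: even sum, acc = (-8)+0 = -8
n=1,k=3: even sum, acc = (-8)+3 = -5
n=1,k=4: odd sum, acc = (-5)-4 = -9
n=1,k=5: even sum, acc = (-9)+5 = -4
n=1,k=6: odd sum, acc = (-4)-6 = -10
n=2,k=3: odd sum, acc = (-10)-3 = -13
n=2,k=4: even sum, acc = (-13)+8 = -5
n=2,k=5: odd sum, acc = (-5)-5 = -10
n=2,k=6: even sum, acc = (-10)+12 = 2
n=3,k=3: even sum, acc = 2+9 = 11
n=3,k=4: odd sum, acc = 11-4 = 7
n=3,k=5: even sum, acc = 7+15 = 22
n=3,k=6: odd sum, acc = 22-6 = 16
n=4,k=3: odd sum, acc = 16-3 = 13
n=4,k=4: even sum, acc = 13+16 = 29
n=4,k=5: odd sum, acc = 29-5 = 24
n=4,k=6: even sum, acc = 24+24 = 48

48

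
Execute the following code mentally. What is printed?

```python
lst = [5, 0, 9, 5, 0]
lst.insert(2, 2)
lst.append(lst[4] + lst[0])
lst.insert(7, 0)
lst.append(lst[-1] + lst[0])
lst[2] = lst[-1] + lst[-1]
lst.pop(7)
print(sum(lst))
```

44

insert 2 at 2 → [5, 0, 2, 9, 5, 0]
append lst[4]+lst[0] = 5+5 = 10 → [5, 0, 2, 9, 5, 0, 10]
insert 0 at 7 → [5, 0, 2, 9, 5, 0, 10, 0]
append lst[-1]+lst[0] = 0+5 = 5 → [5, 0, 2, 9, 5, 0, 10, 0, 5]
lst[2] = lst[-1]+lst[-1] = 5+5 = 10 → [5, 0, 10, 9, 5, 0, 10, 0, 5]
pop(7) removes 0 → [5, 0, 10, 9, 5, 0, 10, 5]
sum = 44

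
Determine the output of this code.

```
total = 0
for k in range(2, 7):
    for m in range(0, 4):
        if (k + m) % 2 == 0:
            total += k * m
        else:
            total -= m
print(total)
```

40

k=2,m=0: even sum, total = 0+0 = 0
k=2,m=1: odd sum, total = 0-1 = -1
k=2,m=2: even sum, total = (-1)+4 = 3
k=2,m=3: odd sum, total = 3-3 = 0
k=3,m=0: odd sum, total = 0-0 = 0
k=3,m=1: even sum, total = 0+3 = 3
k=3,m=2: odd sum, total = 3-2 = 1
k=3,m=3: even sum, total = 1+9 = 10
k=4,m=0: even sum, total = 10+0 = 10
k=4,m=1: odd sum, total = 10-1 = 9
k=4,m=2: even sum, total = 9+8 = 17
k=4,m=3: odd sum, total = 17-3 = 14
k=5,m=0: odd sum, total = 14-0 = 14
k=5,m=1: even sum, total = 14+5 = 19
k=5,m=2: odd sum, total = 19-2 = 17
k=5,m=3: even sum, total = 17+15 = 32
k=6,m=0: even sum, total = 32+0 = 32
k=6,m=1: odd sum, total = 32-1 = 31
k=6,m=2: even sum, total = 31+12 = 43
k=6,m=3: odd sum, total = 43-3 = 40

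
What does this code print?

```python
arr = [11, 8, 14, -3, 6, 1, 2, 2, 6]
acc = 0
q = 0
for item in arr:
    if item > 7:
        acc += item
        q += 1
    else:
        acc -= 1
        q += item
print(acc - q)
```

item=11: >7, acc = 0+11 = 11; q=1
item=8: >7, acc = 11+8 = 19; q=2
item=14: >7, acc = 19+14 = 33; q=3
item=-3: not >7, acc = 33-1 = 32; q=0
item=6: not >7, acc = 32-1 = 31; q=6
item=1: not >7, acc = 31-1 = 30; q=7
item=2: not >7, acc = 30-1 = 29; q=9
item=2: not >7, acc = 29-1 = 28; q=11
item=6: not >7, acc = 28-1 = 27; q=17
acc-q = 27-17 = 10

10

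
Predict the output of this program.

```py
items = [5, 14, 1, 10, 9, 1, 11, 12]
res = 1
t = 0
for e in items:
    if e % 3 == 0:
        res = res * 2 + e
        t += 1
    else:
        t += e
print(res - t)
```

e=5: not %3==0; t=5
e=14: not %3==0; t=19
e=1: not %3==0; t=20
e=10: not %3==0; t=30
e=9: %3==0, res = 1*2+9 = 11; t=31
e=1: not %3==0; t=32
e=11: not %3==0; t=43
e=12: %3==0, res = 11*2+12 = 34; t=44
res-t = 34-44 = -10

-10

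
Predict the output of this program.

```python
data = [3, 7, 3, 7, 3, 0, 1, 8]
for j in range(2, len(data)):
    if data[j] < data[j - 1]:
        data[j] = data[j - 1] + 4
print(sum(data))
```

j=2: 3<7, data[2] = 7+4 = 11 → [3, 7, 11, 7, 3, 0, 1, 8]
j=3: 7<11, data[3] = 11+4 = 15 → [3, 7, 11, 15, 3, 0, 1, 8]
j=4: 3<15, data[4] = 15+4 = 19 → [3, 7, 11, 15, 19, 0, 1, 8]
j=5: 0<19, data[5] = 19+4 = 23 → [3, 7, 11, 15, 19, 23, 1, 8]
j=6: 1<23, data[6] = 23+4 = 27 → [3, 7, 11, 15, 19, 23, 27, 8]
j=7: 8<27, data[7] = 27+4 = 31 → [3, 7, 11, 15, 19, 23, 27, 31]
sum = 136

136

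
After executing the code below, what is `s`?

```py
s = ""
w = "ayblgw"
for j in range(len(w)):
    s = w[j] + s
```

j=0: prepend 'a' → 'a'
j=1: prepend 'y' → 'ya'
j=2: prepend 'b' → 'bya'
j=3: prepend 'l' → 'lbya'
j=4: prepend 'g' → 'glbya'
j=5: prepend 'w' → 'wglbya'

'wglbya'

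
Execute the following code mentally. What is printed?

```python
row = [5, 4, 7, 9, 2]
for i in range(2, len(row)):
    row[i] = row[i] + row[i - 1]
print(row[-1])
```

22

i=2: row[2] = 7+4 = 11 → [5, 4, 11, 9, 2]
i=3: row[3] = 9+11 = 20 → [5, 4, 11, 20, 2]
i=4: row[4] = 2+20 = 22 → [5, 4, 11, 20, 22]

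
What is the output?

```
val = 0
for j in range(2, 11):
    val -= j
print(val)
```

j=2: val = 0-2 = -2
j=3: val = (-2)-3 = -5
j=4: val = (-5)-4 = -9
j=5: val = (-9)-5 = -14
j=6: val = (-14)-6 = -20
j=7: val = (-20)-7 = -27
j=8: val = (-27)-8 = -35
j=9: val = (-35)-9 = -44
j=10: val = (-44)-10 = -54

-54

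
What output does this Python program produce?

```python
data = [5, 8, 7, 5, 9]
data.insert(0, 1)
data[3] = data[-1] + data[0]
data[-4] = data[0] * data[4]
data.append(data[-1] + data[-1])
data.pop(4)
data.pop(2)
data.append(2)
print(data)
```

[1, 5, 10, 9, 18, 2]

insert 1 at 0 → [1, 5, 8, 7, 5, 9]
data[3] = data[-1]+data[0] = 9+1 = 10 → [1, 5, 8, 10, 5, 9]
data[-4] = data[0]*data[4] = 1*5 = 5 → [1, 5, 5, 10, 5, 9]
append data[-1]+data[-1] = 9+9 = 18 → [1, 5, 5, 10, 5, 9, 18]
pop(4) removes 5 → [1, 5, 5, 10, 9, 18]
pop(2) removes 5 → [1, 5, 10, 9, 18]
append 2 → [1, 5, 10, 9, 18, 2]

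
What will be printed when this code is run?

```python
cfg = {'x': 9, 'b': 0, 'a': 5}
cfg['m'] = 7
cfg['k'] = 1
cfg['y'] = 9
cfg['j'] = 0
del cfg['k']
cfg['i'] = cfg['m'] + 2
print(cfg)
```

cfg['m'] = 7 → {'x': 9, 'b': 0, 'a': 5, 'm': 7}
cfg['k'] = 1 → {'x': 9, 'b': 0, 'a': 5, 'm': 7, 'k': 1}
cfg['y'] = 9 → {'x': 9, 'b': 0, 'a': 5, 'm': 7, 'k': 1, 'y': 9}
cfg['j'] = 0 → {'x': 9, 'b': 0, 'a': 5, 'm': 7, 'k': 1, 'y': 9, 'j': 0}
del 'k' → {'x': 9, 'b': 0, 'a': 5, 'm': 7, 'y': 9, 'j': 0}
cfg['i'] = cfg['m']+2 = 9 → {'x': 9, 'b': 0, 'a': 5, 'm': 7, 'y': 9, 'j': 0, 'i': 9}

{'x': 9, 'b': 0, 'a': 5, 'm': 7, 'y': 9, 'j': 0, 'i': 9}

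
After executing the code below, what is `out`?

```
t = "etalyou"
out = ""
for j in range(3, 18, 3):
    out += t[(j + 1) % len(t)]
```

'yelua'

j=3: add t[4]='y' → 'y'
j=6: add t[0]='e' → 'ye'
j=9: add t[3]='l' → 'yel'
j=12: add t[6]='u' → 'yelu'
j=15: add t[2]='a' → 'yelua'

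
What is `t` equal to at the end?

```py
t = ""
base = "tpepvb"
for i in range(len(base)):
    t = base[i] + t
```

'bvpept'

i=0: prepend 't' → 't'
i=1: prepend 'p' → 'pt'
i=2: prepend 'e' → 'ept'
i=3: prepend 'p' → 'pept'
i=4: prepend 'v' → 'vpept'
i=5: prepend 'b' → 'bvpept'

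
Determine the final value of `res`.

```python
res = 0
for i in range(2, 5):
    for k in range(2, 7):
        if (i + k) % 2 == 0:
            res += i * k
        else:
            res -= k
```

68

i=2,k=2: even sum, res = 0+4 = 4
i=2,k=3: odd sum, res = 4-3 = 1
i=2,k=4: even sum, res = 1+8 = 9
i=2,k=5: odd sum, res = 9-5 = 4
i=2,k=6: even sum, res = 4+12 = 16
i=3,k=2: odd sum, res = 16-2 = 14
i=3,k=3: even sum, res = 14+9 = 23
i=3,k=4: odd sum, res = 23-4 = 19
i=3,k=5: even sum, res = 19+15 = 34
i=3,k=6: odd sum, res = 34-6 = 28
i=4,k=2: even sum, res = 28+8 = 36
i=4,k=3: odd sum, res = 36-3 = 33
i=4,k=4: even sum, res = 33+16 = 49
i=4,k=5: odd sum, res = 49-5 = 44
i=4,k=6: even sum, res = 44+24 = 68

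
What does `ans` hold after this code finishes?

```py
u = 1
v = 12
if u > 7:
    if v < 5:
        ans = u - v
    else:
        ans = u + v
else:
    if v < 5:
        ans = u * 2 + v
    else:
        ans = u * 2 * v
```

24

u=1, v=12
u > 7 is False; v < 5 is False
→ ans = u * 2 * v = 24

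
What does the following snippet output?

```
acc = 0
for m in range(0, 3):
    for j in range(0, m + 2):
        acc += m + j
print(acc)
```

m=0,j=0: acc = 0+0 = 0
m=0,j=1: acc = 0+1 = 1
m=1,j=0: acc = 1+1 = 2
m=1,j=1: acc = 2+2 = 4
m=1,j=2: acc = 4+3 = 7
m=2,j=0: acc = 7+2 = 9
m=2,j=1: acc = 9+3 = 12
m=2,j=2: acc = 12+4 = 16
m=2,j=3: acc = 16+5 = 21

21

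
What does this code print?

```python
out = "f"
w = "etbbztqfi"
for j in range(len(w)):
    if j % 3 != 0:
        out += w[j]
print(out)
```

ftbztfi

j=0: skip
j=1: add 't' → 'ft'
j=2: add 'b' → 'ftb'
j=3: skip
j=4: add 'z' → 'ftbz'
j=5: add 't' → 'ftbzt'
j=6: skip
j=7: add 'f' → 'ftbztf'
j=8: add 'i' → 'ftbztfi'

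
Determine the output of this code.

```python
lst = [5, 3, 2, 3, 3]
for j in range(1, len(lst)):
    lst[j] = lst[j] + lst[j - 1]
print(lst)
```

j=1: lst[1] = 3+5 = 8 → [5, 8, 2, 3, 3]
j=2: lst[2] = 2+8 = 10 → [5, 8, 10, 3, 3]
j=3: lst[3] = 3+10 = 13 → [5, 8, 10, 13, 3]
j=4: lst[4] = 3+13 = 16 → [5, 8, 10, 13, 16]

[5, 8, 10, 13, 16]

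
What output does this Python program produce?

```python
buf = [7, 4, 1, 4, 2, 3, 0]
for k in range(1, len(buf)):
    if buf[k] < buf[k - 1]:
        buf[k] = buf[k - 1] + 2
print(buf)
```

k=1: 4<7, buf[1] = 7+2 = 9 → [7, 9, 1, 4, 2, 3, 0]
k=2: 1<9, buf[2] = 9+2 = 11 → [7, 9, 11, 4, 2, 3, 0]
k=3: 4<11, buf[3] = 11+2 = 13 → [7, 9, 11, 13, 2, 3, 0]
k=4: 2<13, buf[4] = 13+2 = 15 → [7, 9, 11, 13, 15, 3, 0]
k=5: 3<15, buf[5] = 15+2 = 17 → [7, 9, 11, 13, 15, 17, 0]
k=6: 0<17, buf[6] = 17+2 = 19 → [7, 9, 11, 13, 15, 17, 19]

[7, 9, 11, 13, 15, 17, 19]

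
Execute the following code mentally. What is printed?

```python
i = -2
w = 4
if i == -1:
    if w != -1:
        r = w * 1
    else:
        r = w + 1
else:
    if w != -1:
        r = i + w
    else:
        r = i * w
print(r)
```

i=-2, w=4
i == -1 is False; w != -1 is True
→ r = i + w = 2

2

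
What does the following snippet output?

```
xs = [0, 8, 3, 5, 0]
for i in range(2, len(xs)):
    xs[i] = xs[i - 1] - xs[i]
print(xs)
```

i=2: xs[2] = 8-3 = 5 → [0, 8, 5, 5, 0]
i=3: xs[3] = 5-5 = 0 → [0, 8, 5, 0, 0]
i=4: xs[4] = 0-0 = 0 → [0, 8, 5, 0, 0]

[0, 8, 5, 0, 0]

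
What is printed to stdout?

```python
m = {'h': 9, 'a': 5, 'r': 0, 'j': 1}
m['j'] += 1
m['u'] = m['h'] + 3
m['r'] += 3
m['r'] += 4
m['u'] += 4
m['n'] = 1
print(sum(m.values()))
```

m['j'] = 1+1 = 2 → {'h': 9, 'a': 5, 'r': 0, 'j': 2}
m['u'] = m['h']+3 = 12 → {'h': 9, 'a': 5, 'r': 0, 'j': 2, 'u': 12}
m['r'] = 0+3 = 3 → {'h': 9, 'a': 5, 'r': 3, 'j': 2, 'u': 12}
m['r'] = 3+4 = 7 → {'h': 9, 'a': 5, 'r': 7, 'j': 2, 'u': 12}
m['u'] = 12+4 = 16 → {'h': 9, 'a': 5, 'r': 7, 'j': 2, 'u': 16}
m['n'] = 1 → {'h': 9, 'a': 5, 'r': 7, 'j': 2, 'u': 16, 'n': 1}
sum of values = 40

40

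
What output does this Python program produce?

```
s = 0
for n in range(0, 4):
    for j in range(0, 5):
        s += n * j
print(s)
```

60

n=0,j=0: s = 0+0 = 0
n=0,j=1: s = 0+0 = 0
n=0,j=2: s = 0+0 = 0
n=0,j=3: s = 0+0 = 0
n=0,j=4: s = 0+0 = 0
n=1,j=0: s = 0+0 = 0
n=1,j=1: s = 0+1 = 1
n=1,j=2: s = 1+2 = 3
n=1,j=3: s = 3+3 = 6
n=1,j=4: s = 6+4 = 10
n=2,j=0: s = 10+0 = 10
n=2,j=1: s = 10+2 = 12
n=2,j=2: s = 12+4 = 16
n=2,j=3: s = 16+6 = 22
n=2,j=4: s = 22+8 = 30
n=3,j=0: s = 30+0 = 30
n=3,j=1: s = 30+3 = 33
n=3,j=2: s = 33+6 = 39
n=3,j=3: s = 39+9 = 48
n=3,j=4: s = 48+12 = 60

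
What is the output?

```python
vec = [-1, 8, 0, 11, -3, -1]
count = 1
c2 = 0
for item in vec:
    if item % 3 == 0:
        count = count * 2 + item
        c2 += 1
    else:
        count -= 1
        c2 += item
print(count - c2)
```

-29

item=-1: not %3==0, count = 1-1 = 0; c2=-1
item=8: not %3==0, count = 0-1 = -1; c2=7
item=0: %3==0, count = (-1)*2+0 = -2; c2=8
item=11: not %3==0, count = (-2)-1 = -3; c2=19
item=-3: %3==0, count = (-3)*2+(-3) = -9; c2=20
item=-1: not %3==0, count = (-9)-1 = -10; c2=19
count-c2 = (-10)-19 = -29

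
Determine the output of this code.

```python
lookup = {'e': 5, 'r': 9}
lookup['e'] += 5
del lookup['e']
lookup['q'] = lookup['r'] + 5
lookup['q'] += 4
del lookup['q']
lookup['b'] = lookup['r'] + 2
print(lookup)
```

{'r': 9, 'b': 11}

lookup['e'] = 5+5 = 10 → {'e': 10, 'r': 9}
del 'e' → {'r': 9}
lookup['q'] = lookup['r']+5 = 14 → {'r': 9, 'q': 14}
lookup['q'] = 14+4 = 18 → {'r': 9, 'q': 18}
del 'q' → {'r': 9}
lookup['b'] = lookup['r']+2 = 11 → {'r': 9, 'b': 11}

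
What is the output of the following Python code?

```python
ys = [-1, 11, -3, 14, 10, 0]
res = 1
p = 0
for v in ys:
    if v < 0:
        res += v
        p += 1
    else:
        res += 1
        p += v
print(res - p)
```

-36

v=-1: <0, res = 1+(-1) = 0; p=1
v=11: not <0, res = 0+1 = 1; p=12
v=-3: <0, res = 1+(-3) = -2; p=13
v=14: not <0, res = (-2)+1 = -1; p=27
v=10: not <0, res = (-1)+1 = 0; p=37
v=0: not <0, res = 0+1 = 1; p=37
res-p = 1-37 = -36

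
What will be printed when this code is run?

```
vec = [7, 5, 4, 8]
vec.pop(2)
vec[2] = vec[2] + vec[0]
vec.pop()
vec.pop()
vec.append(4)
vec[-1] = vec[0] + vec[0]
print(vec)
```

[7, 14]

pop(2) removes 4 → [7, 5, 8]
vec[2] = vec[2]+vec[0] = 8+7 = 15 → [7, 5, 15]
pop() removes 15 → [7, 5]
pop() removes 5 → [7]
append 4 → [7, 4]
vec[-1] = vec[0]+vec[0] = 7+7 = 14 → [7, 14]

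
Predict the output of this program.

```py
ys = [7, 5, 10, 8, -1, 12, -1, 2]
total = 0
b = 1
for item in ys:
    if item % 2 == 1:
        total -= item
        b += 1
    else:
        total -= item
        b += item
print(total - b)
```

item=7: odd, total = 0-7 = -7; b=2
item=5: odd, total = (-7)-5 = -12; b=3
item=10: not odd, total = (-12)-10 = -22; b=13
item=8: not odd, total = (-22)-8 = -30; b=21
item=-1: odd, total = (-30)-(-1) = -29; b=22
item=12: not odd, total = (-29)-12 = -41; b=34
item=-1: odd, total = (-41)-(-1) = -40; b=35
item=2: not odd, total = (-40)-2 = -42; b=37
total-b = (-42)-37 = -79

-79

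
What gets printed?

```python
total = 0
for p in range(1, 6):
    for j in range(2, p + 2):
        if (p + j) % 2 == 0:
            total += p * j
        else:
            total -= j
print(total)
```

p=1,j=2: odd sum, total = 0-2 = -2
p=2,j=2: even sum, total = (-2)+4 = 2
p=2,j=3: odd sum, total = 2-3 = -1
p=3,j=2: odd sum, total = (-1)-2 = -3
p=3,j=3: even sum, total = (-3)+9 = 6
p=3,j=4: odd sum, total = 6-4 = 2
p=4,j=2: even sum, total = 2+8 = 10
p=4,j=3: odd sum, total = 10-3 = 7
p=4,j=4: even sum, total = 7+16 = 23
p=4,j=5: odd sum, total = 23-5 = 18
p=5,j=2: odd sum, total = 18-2 = 16
p=5,j=3: even sum, total = 16+15 = 31
p=5,j=4: odd sum, total = 31-4 = 27
p=5,j=5: even sum, total = 27+25 = 52
p=5,j=6: odd sum, total = 52-6 = 46

46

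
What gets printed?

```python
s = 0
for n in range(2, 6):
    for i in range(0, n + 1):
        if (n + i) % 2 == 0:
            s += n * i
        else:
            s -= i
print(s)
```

n=2,i=0: even sum, s = 0+0 = 0
n=2,i=1: odd sum, s = 0-1 = -1
n=2,i=2: even sum, s = (-1)+4 = 3
n=3,i=0: odd sum, s = 3-0 = 3
n=3,i=1: even sum, s = 3+3 = 6
n=3,i=2: odd sum, s = 6-2 = 4
n=3,i=3: even sum, s = 4+9 = 13
n=4,i=0: even sum, s = 13+0 = 13
n=4,i=1: odd sum, s = 13-1 = 12
n=4,i=2: even sum, s = 12+8 = 20
n=4,i=3: odd sum, s = 20-3 = 17
n=4,i=4: even sum, s = 17+16 = 33
n=5,i=0: odd sum, s = 33-0 = 33
n=5,i=1: even sum, s = 33+5 = 38
n=5,i=2: odd sum, s = 38-2 = 36
n=5,i=3: even sum, s = 36+15 = 51
n=5,i=4: odd sum, s = 51-4 = 47
n=5,i=5: even sum, s = 47+25 = 72

72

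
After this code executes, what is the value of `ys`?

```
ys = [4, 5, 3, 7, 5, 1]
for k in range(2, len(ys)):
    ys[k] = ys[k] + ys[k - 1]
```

[4, 5, 8, 15, 20, 21]

k=2: ys[2] = 3+5 = 8 → [4, 5, 8, 7, 5, 1]
k=3: ys[3] = 7+8 = 15 → [4, 5, 8, 15, 5, 1]
k=4: ys[4] = 5+15 = 20 → [4, 5, 8, 15, 20, 1]
k=5: ys[5] = 1+20 = 21 → [4, 5, 8, 15, 20, 21]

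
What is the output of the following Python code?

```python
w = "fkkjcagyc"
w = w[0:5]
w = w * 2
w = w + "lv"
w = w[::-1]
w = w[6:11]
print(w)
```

fcjkk

slice [0:5] → 'fkkjc'
repeat ×2 → 'fkkjcfkkjc'
+ 'lv' → 'fkkjcfkkjclv'
reverse → 'vlcjkkfcjkkf'
slice [6:11] → 'fcjkk'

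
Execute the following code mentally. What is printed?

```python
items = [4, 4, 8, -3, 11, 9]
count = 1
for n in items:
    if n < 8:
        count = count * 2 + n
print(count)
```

29

n=4: <8, count = 1*2+4 = 6
n=4: <8, count = 6*2+4 = 16
n=8: not <8
n=-3: <8, count = 16*2+(-3) = 29
n=11: not <8
n=9: not <8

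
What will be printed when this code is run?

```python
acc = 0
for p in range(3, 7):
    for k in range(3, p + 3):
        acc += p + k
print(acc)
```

174

p=3,k=3: acc = 0+6 = 6
p=3,k=4: acc = 6+7 = 13
p=3,k=5: acc = 13+8 = 21
p=4,k=3: acc = 21+7 = 28
p=4,k=4: acc = 28+8 = 36
p=4,k=5: acc = 36+9 = 45
p=4,k=6: acc = 45+10 = 55
p=5,k=3: acc = 55+8 = 63
p=5,k=4: acc = 63+9 = 72
p=5,k=5: acc = 72+10 = 82
p=5,k=6: acc = 82+11 = 93
p=5,k=7: acc = 93+12 = 105
p=6,k=3: acc = 105+9 = 114
p=6,k=4: acc = 114+10 = 124
p=6,k=5: acc = 124+11 = 135
p=6,k=6: acc = 135+12 = 147
p=6,k=7: acc = 147+13 = 160
p=6,k=8: acc = 160+14 = 174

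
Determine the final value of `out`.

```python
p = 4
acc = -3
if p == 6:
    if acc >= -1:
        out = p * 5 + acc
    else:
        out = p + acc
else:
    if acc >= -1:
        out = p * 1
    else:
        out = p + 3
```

p=4, acc=-3
p == 6 is False; acc >= -1 is False
→ out = p + 3 = 7

7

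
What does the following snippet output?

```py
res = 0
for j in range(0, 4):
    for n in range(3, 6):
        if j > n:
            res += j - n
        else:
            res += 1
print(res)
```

12

j=0,n=3: not 0>3, res = 0+1 = 1
j=0,n=4: not 0>4, res = 1+1 = 2
j=0,n=5: not 0>5, res = 2+1 = 3
j=1,n=3: not 1>3, res = 3+1 = 4
j=1,n=4: not 1>4, res = 4+1 = 5
j=1,n=5: not 1>5, res = 5+1 = 6
j=2,n=3: not 2>3, res = 6+1 = 7
j=2,n=4: not 2>4, res = 7+1 = 8
j=2,n=5: not 2>5, res = 8+1 = 9
j=3,n=3: not 3>3, res = 9+1 = 10
j=3,n=4: not 3>4, res = 10+1 = 11
j=3,n=5: not 3>5, res = 11+1 = 12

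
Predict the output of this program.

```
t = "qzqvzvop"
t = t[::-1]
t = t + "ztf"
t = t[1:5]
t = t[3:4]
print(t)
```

reverse → 'povzvqzq'
+ 'ztf' → 'povzvqzqztf'
slice [1:5] → 'ovzv'
slice [3:4] → 'v'

v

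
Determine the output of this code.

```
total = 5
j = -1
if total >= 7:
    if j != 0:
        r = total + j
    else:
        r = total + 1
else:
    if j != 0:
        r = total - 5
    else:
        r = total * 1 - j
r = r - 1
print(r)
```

total=5, j=-1
total >= 7 is False; j != 0 is True
→ r = total - 5 = 0
r = 0-1 = -1

-1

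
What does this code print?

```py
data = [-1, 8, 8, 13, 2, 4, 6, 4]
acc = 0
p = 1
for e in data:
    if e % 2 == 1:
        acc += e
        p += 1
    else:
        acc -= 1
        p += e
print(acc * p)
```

210

e=-1: odd, acc = 0+(-1) = -1; p=2
e=8: not odd, acc = (-1)-1 = -2; p=10
e=8: not odd, acc = (-2)-1 = -3; p=18
e=13: odd, acc = (-3)+13 = 10; p=19
e=2: not odd, acc = 10-1 = 9; p=21
e=4: not odd, acc = 9-1 = 8; p=25
e=6: not odd, acc = 8-1 = 7; p=31
e=4: not odd, acc = 7-1 = 6; p=35
acc*p = 6*35 = 210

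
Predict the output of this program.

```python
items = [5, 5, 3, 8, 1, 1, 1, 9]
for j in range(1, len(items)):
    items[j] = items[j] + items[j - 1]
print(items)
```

j=1: items[1] = 5+5 = 10 → [5, 10, 3, 8, 1, 1, 1, 9]
j=2: items[2] = 3+10 = 13 → [5, 10, 13, 8, 1, 1, 1, 9]
j=3: items[3] = 8+13 = 21 → [5, 10, 13, 21, 1, 1, 1, 9]
j=4: items[4] = 1+21 = 22 → [5, 10, 13, 21, 22, 1, 1, 9]
j=5: items[5] = 1+22 = 23 → [5, 10, 13, 21, 22, 23, 1, 9]
j=6: items[6] = 1+23 = 24 → [5, 10, 13, 21, 22, 23, 24, 9]
j=7: items[7] = 9+24 = 33 → [5, 10, 13, 21, 22, 23, 24, 33]

[5, 10, 13, 21, 22, 23, 24, 33]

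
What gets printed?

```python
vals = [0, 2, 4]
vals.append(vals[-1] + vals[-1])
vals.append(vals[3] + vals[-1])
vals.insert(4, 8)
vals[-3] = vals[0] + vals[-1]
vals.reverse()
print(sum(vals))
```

append vals[-1]+vals[-1] = 4+4 = 8 → [0, 2, 4, 8]
append vals[3]+vals[-1] = 8+8 = 16 → [0, 2, 4, 8, 16]
insert 8 at 4 → [0, 2, 4, 8, 8, 16]
vals[-3] = vals[0]+vals[-1] = 0+16 = 16 → [0, 2, 4, 16, 8, 16]
reverse → [16, 8, 16, 4, 2, 0]
sum = 46

46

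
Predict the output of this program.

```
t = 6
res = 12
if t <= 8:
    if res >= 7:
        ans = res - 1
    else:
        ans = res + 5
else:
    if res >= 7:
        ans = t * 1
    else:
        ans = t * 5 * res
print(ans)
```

t=6, res=12
t <= 8 is True; res >= 7 is True
→ ans = res - 1 = 11

11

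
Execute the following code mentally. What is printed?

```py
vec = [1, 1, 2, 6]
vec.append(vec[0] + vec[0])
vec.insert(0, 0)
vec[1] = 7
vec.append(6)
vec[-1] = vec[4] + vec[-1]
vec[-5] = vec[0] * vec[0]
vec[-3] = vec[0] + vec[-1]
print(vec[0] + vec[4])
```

12

append vec[0]+vec[0] = 1+1 = 2 → [1, 1, 2, 6, 2]
insert 0 at 0 → [0, 1, 1, 2, 6, 2]
vec[1] = 7 → [0, 7, 1, 2, 6, 2]
append 6 → [0, 7, 1, 2, 6, 2, 6]
vec[-1] = vec[4]+vec[-1] = 6+6 = 12 → [0, 7, 1, 2, 6, 2, 12]
vec[-5] = vec[0]*vec[0] = 0*0 = 0 → [0, 7, 0, 2, 6, 2, 12]
vec[-3] = vec[0]+vec[-1] = 0+12 = 12 → [0, 7, 0, 2, 12, 2, 12]
vec[0]+vec[4] = 0+12 = 12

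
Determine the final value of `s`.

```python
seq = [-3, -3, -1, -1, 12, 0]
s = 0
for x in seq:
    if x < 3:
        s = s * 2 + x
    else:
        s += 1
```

x=-3: <3, s = 0*2+(-3) = -3
x=-3: <3, s = (-3)*2+(-3) = -9
x=-1: <3, s = (-9)*2+(-1) = -19
x=-1: <3, s = (-19)*2+(-1) = -39
x=12: not <3, s = (-39)+1 = -38
x=0: <3, s = (-38)*2+0 = -76

-76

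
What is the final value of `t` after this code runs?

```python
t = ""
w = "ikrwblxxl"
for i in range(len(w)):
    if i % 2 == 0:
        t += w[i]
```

'irbxl'

i=0: add 'i' → 'i'
i=1: skip
i=2: add 'r' → 'ir'
i=3: skip
i=4: add 'b' → 'irb'
i=5: skip
i=6: add 'x' → 'irbx'
i=7: skip
i=8: add 'l' → 'irbxl'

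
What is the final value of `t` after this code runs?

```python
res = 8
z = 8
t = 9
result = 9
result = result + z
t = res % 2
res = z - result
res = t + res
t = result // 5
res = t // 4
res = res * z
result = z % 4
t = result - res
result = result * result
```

0

result = 9+8 = 17
t = 8%2 = 0
res = 8-17 = -9
res = 0+(-9) = -9
t = 17//5 = 3
res = 3//4 = 0
res = 0*8 = 0
result = 8%4 = 0
t = 0-0 = 0
result = 0*0 = 0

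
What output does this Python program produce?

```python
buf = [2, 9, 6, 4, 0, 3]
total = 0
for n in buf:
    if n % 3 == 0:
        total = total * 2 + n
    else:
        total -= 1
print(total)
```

79

n=2: not %3==0, total = 0-1 = -1
n=9: %3==0, total = (-1)*2+9 = 7
n=6: %3==0, total = 7*2+6 = 20
n=4: not %3==0, total = 20-1 = 19
n=0: %3==0, total = 19*2+0 = 38
n=3: %3==0, total = 38*2+3 = 79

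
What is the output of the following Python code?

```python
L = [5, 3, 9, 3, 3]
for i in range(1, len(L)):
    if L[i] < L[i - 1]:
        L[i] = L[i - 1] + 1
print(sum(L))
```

41

i=1: 3<5, L[1] = 5+1 = 6 → [5, 6, 9, 3, 3]
i=2: 9>=6, unchanged → [5, 6, 9, 3, 3]
i=3: 3<9, L[3] = 9+1 = 10 → [5, 6, 9, 10, 3]
i=4: 3<10, L[4] = 10+1 = 11 → [5, 6, 9, 10, 11]
sum = 41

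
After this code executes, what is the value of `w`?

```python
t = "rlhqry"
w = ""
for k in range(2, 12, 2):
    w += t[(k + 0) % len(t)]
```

k=2: add t[2]='h' → 'h'
k=4: add t[4]='r' → 'hr'
k=6: add t[0]='r' → 'hrr'
k=8: add t[2]='h' → 'hrrh'
k=10: add t[4]='r' → 'hrrhr'

'hrrhr'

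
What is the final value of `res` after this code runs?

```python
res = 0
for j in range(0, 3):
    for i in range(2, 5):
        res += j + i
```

j=0,i=2: res = 0+2 = 2
j=0,i=3: res = 2+3 = 5
j=0,i=4: res = 5+4 = 9
j=1,i=2: res = 9+3 = 12
j=1,i=3: res = 12+4 = 16
j=1,i=4: res = 16+5 = 21
j=2,i=2: res = 21+4 = 25
j=2,i=3: res = 25+5 = 30
j=2,i=4: res = 30+6 = 36

36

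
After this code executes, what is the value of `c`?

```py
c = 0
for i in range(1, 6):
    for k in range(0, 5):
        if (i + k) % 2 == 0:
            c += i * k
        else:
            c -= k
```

i=1,k=0: odd sum, c = 0-0 = 0
i=1,k=1: even sum, c = 0+1 = 1
i=1,k=2: odd sum, c = 1-2 = -1
i=1,k=3: even sum, c = (-1)+3 = 2
i=1,k=4: odd sum, c = 2-4 = -2
i=2,k=0: even sum, c = (-2)+0 = -2
i=2,k=1: odd sum, c = (-2)-1 = -3
i=2,k=2: even sum, c = (-3)+4 = 1
i=2,k=3: odd sum, c = 1-3 = -2
i=2,k=4: even sum, c = (-2)+8 = 6
i=3,k=0: odd sum, c = 6-0 = 6
i=3,k=1: even sum, c = 6+3 = 9
i=3,k=2: odd sum, c = 9-2 = 7
i=3,k=3: even sum, c = 7+9 = 16
i=3,k=4: odd sum, c = 16-4 = 12
i=4,k=0: even sum, c = 12+0 = 12
i=4,k=1: odd sum, c = 12-1 = 11
i=4,k=2: even sum, c = 11+8 = 19
i=4,k=3: odd sum, c = 19-3 = 16
i=4,k=4: even sum, c = 16+16 = 32
i=5,k=0: odd sum, c = 32-0 = 32
i=5,k=1: even sum, c = 32+5 = 37
i=5,k=2: odd sum, c = 37-2 = 35
i=5,k=3: even sum, c = 35+15 = 50
i=5,k=4: odd sum, c = 50-4 = 46

46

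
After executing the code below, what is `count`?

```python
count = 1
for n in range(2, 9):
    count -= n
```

n=2: count = 1-2 = -1
n=3: count = (-1)-3 = -4
n=4: count = (-4)-4 = -8
n=5: count = (-8)-5 = -13
n=6: count = (-13)-6 = -19
n=7: count = (-19)-7 = -26
n=8: count = (-26)-8 = -34

-34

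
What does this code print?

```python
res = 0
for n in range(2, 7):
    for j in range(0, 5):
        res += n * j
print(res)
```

n=2,j=0: res = 0+0 = 0
n=2,j=1: res = 0+2 = 2
n=2,j=2: res = 2+4 = 6
n=2,j=3: res = 6+6 = 12
n=2,j=4: res = 12+8 = 20
n=3,j=0: res = 20+0 = 20
n=3,j=1: res = 20+3 = 23
n=3,j=2: res = 23+6 = 29
n=3,j=3: res = 29+9 = 38
n=3,j=4: res = 38+12 = 50
n=4,j=0: res = 50+0 = 50
n=4,j=1: res = 50+4 = 54
n=4,j=2: res = 54+8 = 62
n=4,j=3: res = 62+12 = 74
n=4,j=4: res = 74+16 = 90
n=5,j=0: res = 90+0 = 90
n=5,j=1: res = 90+5 = 95
n=5,j=2: res = 95+10 = 105
n=5,j=3: res = 105+15 = 120
n=5,j=4: res = 120+20 = 140
n=6,j=0: res = 140+0 = 140
n=6,j=1: res = 140+6 = 146
n=6,j=2: res = 146+12 = 158
n=6,j=3: res = 158+18 = 176
n=6,j=4: res = 176+24 = 200

200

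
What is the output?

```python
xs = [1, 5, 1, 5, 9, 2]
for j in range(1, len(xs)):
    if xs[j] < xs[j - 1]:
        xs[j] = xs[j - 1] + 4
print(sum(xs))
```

j=1: 5>=1, unchanged → [1, 5, 1, 5, 9, 2]
j=2: 1<5, xs[2] = 5+4 = 9 → [1, 5, 9, 5, 9, 2]
j=3: 5<9, xs[3] = 9+4 = 13 → [1, 5, 9, 13, 9, 2]
j=4: 9<13, xs[4] = 13+4 = 17 → [1, 5, 9, 13, 17, 2]
j=5: 2<17, xs[5] = 17+4 = 21 → [1, 5, 9, 13, 17, 21]
sum = 66

66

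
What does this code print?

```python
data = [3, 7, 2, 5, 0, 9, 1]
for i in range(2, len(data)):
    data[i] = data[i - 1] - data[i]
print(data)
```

i=2: data[2] = 7-2 = 5 → [3, 7, 5, 5, 0, 9, 1]
i=3: data[3] = 5-5 = 0 → [3, 7, 5, 0, 0, 9, 1]
i=4: data[4] = 0-0 = 0 → [3, 7, 5, 0, 0, 9, 1]
i=5: data[5] = 0-9 = -9 → [3, 7, 5, 0, 0, -9, 1]
i=6: data[6] = (-9)-1 = -10 → [3, 7, 5, 0, 0, -9, -10]

[3, 7, 5, 0, 0, -9, -10]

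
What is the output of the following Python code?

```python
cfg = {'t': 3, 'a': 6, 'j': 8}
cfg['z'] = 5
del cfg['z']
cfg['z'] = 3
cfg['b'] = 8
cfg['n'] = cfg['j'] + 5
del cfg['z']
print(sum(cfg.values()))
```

cfg['z'] = 5 → {'t': 3, 'a': 6, 'j': 8, 'z': 5}
del 'z' → {'t': 3, 'a': 6, 'j': 8}
cfg['z'] = 3 → {'t': 3, 'a': 6, 'j': 8, 'z': 3}
cfg['b'] = 8 → {'t': 3, 'a': 6, 'j': 8, 'z': 3, 'b': 8}
cfg['n'] = cfg['j']+5 = 13 → {'t': 3, 'a': 6, 'j': 8, 'z': 3, 'b': 8, 'n': 13}
del 'z' → {'t': 3, 'a': 6, 'j': 8, 'b': 8, 'n': 13}
sum of values = 38

38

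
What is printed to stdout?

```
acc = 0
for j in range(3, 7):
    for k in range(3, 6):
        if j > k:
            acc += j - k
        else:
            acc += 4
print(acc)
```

34

j=3,k=3: not 3>3, acc = 0+4 = 4
j=3,k=4: not 3>4, acc = 4+4 = 8
j=3,k=5: not 3>5, acc = 8+4 = 12
j=4,k=3: 4>3, acc = 12+1 = 13
j=4,k=4: not 4>4, acc = 13+4 = 17
j=4,k=5: not 4>5, acc = 17+4 = 21
j=5,k=3: 5>3, acc = 21+2 = 23
j=5,k=4: 5>4, acc = 23+1 = 24
j=5,k=5: not 5>5, acc = 24+4 = 28
j=6,k=3: 6>3, acc = 28+3 = 31
j=6,k=4: 6>4, acc = 31+2 = 33
j=6,k=5: 6>5, acc = 33+1 = 34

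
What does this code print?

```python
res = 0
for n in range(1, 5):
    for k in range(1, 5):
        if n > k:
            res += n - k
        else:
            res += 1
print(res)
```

n=1,k=1: not 1>1, res = 0+1 = 1
n=1,k=2: not 1>2, res = 1+1 = 2
n=1,k=3: not 1>3, res = 2+1 = 3
n=1,k=4: not 1>4, res = 3+1 = 4
n=2,k=1: 2>1, res = 4+1 = 5
n=2,k=2: not 2>2, res = 5+1 = 6
n=2,k=3: not 2>3, res = 6+1 = 7
n=2,k=4: not 2>4, res = 7+1 = 8
n=3,k=1: 3>1, res = 8+2 = 10
n=3,k=2: 3>2, res = 10+1 = 11
n=3,k=3: not 3>3, res = 11+1 = 12
n=3,k=4: not 3>4, res = 12+1 = 13
n=4,k=1: 4>1, res = 13+3 = 16
n=4,k=2: 4>2, res = 16+2 = 18
n=4,k=3: 4>3, res = 18+1 = 19
n=4,k=4: not 4>4, res = 19+1 = 20

20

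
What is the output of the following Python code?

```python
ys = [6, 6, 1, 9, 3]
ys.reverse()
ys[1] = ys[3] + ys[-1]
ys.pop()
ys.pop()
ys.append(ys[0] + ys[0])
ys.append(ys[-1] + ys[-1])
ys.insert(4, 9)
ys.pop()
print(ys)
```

reverse → [3, 9, 1, 6, 6]
ys[1] = ys[3]+ys[-1] = 6+6 = 12 → [3, 12, 1, 6, 6]
pop() removes 6 → [3, 12, 1, 6]
pop() removes 6 → [3, 12, 1]
append ys[0]+ys[0] = 3+3 = 6 → [3, 12, 1, 6]
append ys[-1]+ys[-1] = 6+6 = 12 → [3, 12, 1, 6, 12]
insert 9 at 4 → [3, 12, 1, 6, 9, 12]
pop() removes 12 → [3, 12, 1, 6, 9]

[3, 12, 1, 6, 9]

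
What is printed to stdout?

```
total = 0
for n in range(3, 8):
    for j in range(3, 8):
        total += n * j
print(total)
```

625

n=3,j=3: total = 0+9 = 9
n=3,j=4: total = 9+12 = 21
n=3,j=5: total = 21+15 = 36
n=3,j=6: total = 36+18 = 54
n=3,j=7: total = 54+21 = 75
n=4,j=3: total = 75+12 = 87
n=4,j=4: total = 87+16 = 103
n=4,j=5: total = 103+20 = 123
n=4,j=6: total = 123+24 = 147
n=4,j=7: total = 147+28 = 175
n=5,j=3: total = 175+15 = 190
n=5,j=4: total = 190+20 = 210
n=5,j=5: total = 210+25 = 235
n=5,j=6: total = 235+30 = 265
n=5,j=7: total = 265+35 = 300
n=6,j=3: total = 300+18 = 318
n=6,j=4: total = 318+24 = 342
n=6,j=5: total = 342+30 = 372
n=6,j=6: total = 372+36 = 408
n=6,j=7: total = 408+42 = 450
n=7,j=3: total = 450+21 = 471
n=7,j=4: total = 471+28 = 499
n=7,j=5: total = 499+35 = 534
n=7,j=6: total = 534+42 = 576
n=7,j=7: total = 576+49 = 625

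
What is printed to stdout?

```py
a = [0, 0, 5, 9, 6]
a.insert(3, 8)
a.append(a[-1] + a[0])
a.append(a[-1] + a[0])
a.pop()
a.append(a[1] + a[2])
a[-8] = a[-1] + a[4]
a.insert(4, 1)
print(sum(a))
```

insert 8 at 3 → [0, 0, 5, 8, 9, 6]
append a[-1]+a[0] = 6+0 = 6 → [0, 0, 5, 8, 9, 6, 6]
append a[-1]+a[0] = 6+0 = 6 → [0, 0, 5, 8, 9, 6, 6, 6]
pop() removes 6 → [0, 0, 5, 8, 9, 6, 6]
append a[1]+a[2] = 0+5 = 5 → [0, 0, 5, 8, 9, 6, 6, 5]
a[-8] = a[-1]+a[4] = 5+9 = 14 → [14, 0, 5, 8, 9, 6, 6, 5]
insert 1 at 4 → [14, 0, 5, 8, 1, 9, 6, 6, 5]
sum = 54

54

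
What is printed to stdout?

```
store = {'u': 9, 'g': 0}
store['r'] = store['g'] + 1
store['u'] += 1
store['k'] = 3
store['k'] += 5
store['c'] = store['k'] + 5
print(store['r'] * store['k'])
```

store['r'] = store['g']+1 = 1 → {'u': 9, 'g': 0, 'r': 1}
store['u'] = 9+1 = 10 → {'u': 10, 'g': 0, 'r': 1}
store['k'] = 3 → {'u': 10, 'g': 0, 'r': 1, 'k': 3}
store['k'] = 3+5 = 8 → {'u': 10, 'g': 0, 'r': 1, 'k': 8}
store['c'] = store['k']+5 = 13 → {'u': 10, 'g': 0, 'r': 1, 'k': 8, 'c': 13}
store['r']*store['k'] = 1*8 = 8

8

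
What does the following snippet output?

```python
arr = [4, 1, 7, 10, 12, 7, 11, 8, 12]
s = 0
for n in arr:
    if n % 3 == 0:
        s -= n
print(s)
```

n=4: not %3==0
n=1: not %3==0
n=7: not %3==0
n=10: not %3==0
n=12: %3==0, s = 0-12 = -12
n=7: not %3==0
n=11: not %3==0
n=8: not %3==0
n=12: %3==0, s = (-12)-12 = -24

-24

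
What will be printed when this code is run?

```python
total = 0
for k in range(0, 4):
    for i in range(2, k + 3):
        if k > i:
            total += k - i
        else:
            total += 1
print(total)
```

k=0,i=2: not 0>2, total = 0+1 = 1
k=1,i=2: not 1>2, total = 1+1 = 2
k=1,i=3: not 1>3, total = 2+1 = 3
k=2,i=2: not 2>2, total = 3+1 = 4
k=2,i=3: not 2>3, total = 4+1 = 5
k=2,i=4: not 2>4, total = 5+1 = 6
k=3,i=2: 3>2, total = 6+1 = 7
k=3,i=3: not 3>3, total = 7+1 = 8
k=3,i=4: not 3>4, total = 8+1 = 9
k=3,i=5: not 3>5, total = 9+1 = 10

10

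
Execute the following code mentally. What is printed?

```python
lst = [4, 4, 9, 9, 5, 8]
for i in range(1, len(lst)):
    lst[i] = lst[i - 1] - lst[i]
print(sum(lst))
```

i=1: lst[1] = 4-4 = 0 → [4, 0, 9, 9, 5, 8]
i=2: lst[2] = 0-9 = -9 → [4, 0, -9, 9, 5, 8]
i=3: lst[3] = (-9)-9 = -18 → [4, 0, -9, -18, 5, 8]
i=4: lst[4] = (-18)-5 = -23 → [4, 0, -9, -18, -23, 8]
i=5: lst[5] = (-23)-8 = -31 → [4, 0, -9, -18, -23, -31]
sum = -77

-77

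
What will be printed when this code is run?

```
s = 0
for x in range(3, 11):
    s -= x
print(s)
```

x=3: s = 0-3 = -3
x=4: s = (-3)-4 = -7
x=5: s = (-7)-5 = -12
x=6: s = (-12)-6 = -18
x=7: s = (-18)-7 = -25
x=8: s = (-25)-8 = -33
x=9: s = (-33)-9 = -42
x=10: s = (-42)-10 = -52

-52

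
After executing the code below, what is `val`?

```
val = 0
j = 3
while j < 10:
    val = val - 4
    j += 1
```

-28

j=3: val = 0-4 = -4
j=4: val = (-4)-4 = -8
j=5: val = (-8)-4 = -12
j=6: val = (-12)-4 = -16
j=7: val = (-16)-4 = -20
j=8: val = (-20)-4 = -24
j=9: val = (-24)-4 = -28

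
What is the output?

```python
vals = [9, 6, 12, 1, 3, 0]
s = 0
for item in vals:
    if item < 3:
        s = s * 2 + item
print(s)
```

2

item=9: not <3
item=6: not <3
item=12: not <3
item=1: <3, s = 0*2+1 = 1
item=3: not <3
item=0: <3, s = 1*2+0 = 2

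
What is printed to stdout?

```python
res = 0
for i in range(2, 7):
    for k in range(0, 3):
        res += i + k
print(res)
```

i=2,k=0: res = 0+2 = 2
i=2,k=1: res = 2+3 = 5
i=2,k=2: res = 5+4 = 9
i=3,k=0: res = 9+3 = 12
i=3,k=1: res = 12+4 = 16
i=3,k=2: res = 16+5 = 21
i=4,k=0: res = 21+4 = 25
i=4,k=1: res = 25+5 = 30
i=4,k=2: res = 30+6 = 36
i=5,k=0: res = 36+5 = 41
i=5,k=1: res = 41+6 = 47
i=5,k=2: res = 47+7 = 54
i=6,k=0: res = 54+6 = 60
i=6,k=1: res = 60+7 = 67
i=6,k=2: res = 67+8 = 75

75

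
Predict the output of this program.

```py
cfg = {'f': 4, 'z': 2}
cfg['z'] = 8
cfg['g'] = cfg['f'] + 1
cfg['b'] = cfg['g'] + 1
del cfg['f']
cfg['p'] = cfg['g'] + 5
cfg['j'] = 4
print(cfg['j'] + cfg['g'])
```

9

cfg['z'] = 8 → {'f': 4, 'z': 8}
cfg['g'] = cfg['f']+1 = 5 → {'f': 4, 'z': 8, 'g': 5}
cfg['b'] = cfg['g']+1 = 6 → {'f': 4, 'z': 8, 'g': 5, 'b': 6}
del 'f' → {'z': 8, 'g': 5, 'b': 6}
cfg['p'] = cfg['g']+5 = 10 → {'z': 8, 'g': 5, 'b': 6, 'p': 10}
cfg['j'] = 4 → {'z': 8, 'g': 5, 'b': 6, 'p': 10, 'j': 4}
cfg['j']+cfg['g'] = 4+5 = 9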